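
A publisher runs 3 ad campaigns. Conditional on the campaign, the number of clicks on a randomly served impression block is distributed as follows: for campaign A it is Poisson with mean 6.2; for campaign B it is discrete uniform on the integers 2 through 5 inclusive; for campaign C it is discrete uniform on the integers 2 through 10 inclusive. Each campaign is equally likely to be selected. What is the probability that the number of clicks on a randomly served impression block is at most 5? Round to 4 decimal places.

0.6195

Conditional on each campaign, P(X ≤ 5): A: 0.414113; B: 1; C: 0.444444.
By total probability, P(X ≤ 5) = 0.333333·0.414113 + 0.333333·1 + 0.333333·0.444444 = 0.619519.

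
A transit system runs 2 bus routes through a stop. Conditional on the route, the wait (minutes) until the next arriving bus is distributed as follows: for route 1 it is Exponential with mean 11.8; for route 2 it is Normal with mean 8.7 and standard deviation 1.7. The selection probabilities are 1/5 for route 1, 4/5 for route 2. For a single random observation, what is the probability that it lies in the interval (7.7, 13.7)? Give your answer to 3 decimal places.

0.618

Conditional on each route, P(7.7 < X < 13.7): 1: 0.207553; 2: 0.720178.
By total probability, P(7.7 < X < 13.7) = 0.2·0.207553 + 0.8·0.720178 = 0.617653.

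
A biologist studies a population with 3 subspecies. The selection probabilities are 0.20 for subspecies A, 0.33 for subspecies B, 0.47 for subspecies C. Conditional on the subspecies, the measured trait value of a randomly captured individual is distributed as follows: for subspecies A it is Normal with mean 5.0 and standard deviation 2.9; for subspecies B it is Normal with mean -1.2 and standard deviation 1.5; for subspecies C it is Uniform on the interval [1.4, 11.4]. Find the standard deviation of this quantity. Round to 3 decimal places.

Per component, A: μ=5, E[X²]=33.41; B: μ=-1.2, E[X²]=3.69; C: μ=6.4, E[X²]=49.2933.
E[X] = 0.2·5 + 0.33·-1.2 + 0.47·6.4 = 3.612.
E[X²] = 0.2·33.41 + 0.33·3.69 + 0.47·49.2933 = 31.0676.
Var(X) = E[X²] − (E[X])² = 31.0676 − 13.0465 = 18.021.
SD(X) = √18.021 = 4.24512.

4.245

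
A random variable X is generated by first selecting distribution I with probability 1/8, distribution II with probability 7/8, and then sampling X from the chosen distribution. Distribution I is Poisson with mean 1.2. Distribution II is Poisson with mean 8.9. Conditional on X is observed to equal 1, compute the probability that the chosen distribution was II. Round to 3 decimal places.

0.023

Likelihoods P(X=1 | ·): I: 0.361433; II: 0.00121386.
Posterior ∝ prior × likelihood. Numerator for II: 0.875·0.00121386 = 0.00106213.
Normalizing constant: 0.125·0.361433 + 0.875·0.00121386 = 0.0462413.
P(II | observation) = 0.00106213 / 0.0462413 = 0.0229693.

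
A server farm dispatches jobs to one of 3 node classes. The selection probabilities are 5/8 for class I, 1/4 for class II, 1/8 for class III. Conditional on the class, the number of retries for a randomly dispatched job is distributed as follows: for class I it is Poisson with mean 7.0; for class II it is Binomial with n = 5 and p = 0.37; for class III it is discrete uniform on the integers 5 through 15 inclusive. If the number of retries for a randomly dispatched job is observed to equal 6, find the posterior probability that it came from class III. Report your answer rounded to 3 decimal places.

Likelihoods P(X=6 | ·): I: 0.149003; II: 0; III: 0.0909091.
Posterior ∝ prior × likelihood. Numerator for III: 0.125·0.0909091 = 0.0113636.
Normalizing constant: 0.625·0.149003 + 0.25·0 + 0.125·0.0909091 = 0.10449.
P(III | observation) = 0.0113636 / 0.10449 = 0.108753.

0.109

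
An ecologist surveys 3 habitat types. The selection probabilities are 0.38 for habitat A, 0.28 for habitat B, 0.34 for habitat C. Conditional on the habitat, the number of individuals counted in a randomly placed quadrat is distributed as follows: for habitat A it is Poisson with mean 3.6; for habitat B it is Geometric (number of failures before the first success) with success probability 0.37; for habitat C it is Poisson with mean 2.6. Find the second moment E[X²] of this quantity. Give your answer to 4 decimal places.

11.5755

For each component E[X²] = Var + (mean)², giving A: 16.56; B: 7.5011; C: 9.36.
Overall E[X²] = 0.38·16.56 + 0.28·7.5011 + 0.34·9.36 = 11.5755.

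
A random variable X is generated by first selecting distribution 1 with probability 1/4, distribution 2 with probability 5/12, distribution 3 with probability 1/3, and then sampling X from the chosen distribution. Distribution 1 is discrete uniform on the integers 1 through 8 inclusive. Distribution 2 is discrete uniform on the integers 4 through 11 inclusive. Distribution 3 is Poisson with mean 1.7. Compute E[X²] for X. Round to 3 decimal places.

33.530

For each component E[X²] = Var + (mean)², giving 1: 25.5; 2: 61.5; 3: 4.59.
Overall E[X²] = 0.25·25.5 + 0.416667·61.5 + 0.333333·4.59 = 33.53.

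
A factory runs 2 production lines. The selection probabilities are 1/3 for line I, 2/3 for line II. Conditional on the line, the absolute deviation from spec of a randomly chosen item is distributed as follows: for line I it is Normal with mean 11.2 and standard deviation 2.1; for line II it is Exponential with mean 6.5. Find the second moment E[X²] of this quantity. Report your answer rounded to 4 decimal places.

For each component E[X²] = Var + (mean)², giving I: 129.85; II: 84.5.
Overall E[X²] = 0.333333·129.85 + 0.666667·84.5 = 99.6167.

99.6167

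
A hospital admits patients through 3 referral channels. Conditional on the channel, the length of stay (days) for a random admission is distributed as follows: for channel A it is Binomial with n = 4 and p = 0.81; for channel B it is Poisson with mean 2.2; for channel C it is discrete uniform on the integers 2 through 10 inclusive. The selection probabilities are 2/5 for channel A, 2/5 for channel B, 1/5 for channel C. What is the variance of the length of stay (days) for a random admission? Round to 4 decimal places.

Per component, A: μ=3.24, E[X²]=11.1132; B: μ=2.2, E[X²]=7.04; C: μ=6, E[X²]=42.6667.
E[X] = 0.4·3.24 + 0.4·2.2 + 0.2·6 = 3.376.
E[X²] = 0.4·11.1132 + 0.4·7.04 + 0.2·42.6667 = 15.7946.
Var(X) = E[X²] − (E[X])² = 15.7946 − 11.3974 = 4.39724.

4.3972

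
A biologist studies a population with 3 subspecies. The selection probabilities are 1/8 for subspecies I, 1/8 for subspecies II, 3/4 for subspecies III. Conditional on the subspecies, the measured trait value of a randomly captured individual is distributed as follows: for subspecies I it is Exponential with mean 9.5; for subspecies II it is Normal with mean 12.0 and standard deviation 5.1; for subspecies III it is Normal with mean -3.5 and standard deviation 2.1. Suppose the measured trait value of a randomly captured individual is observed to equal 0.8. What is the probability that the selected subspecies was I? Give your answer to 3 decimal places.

Likelihoods f(0.8 | ·): I: 0.0967619; II: 0.00701602; III: 0.0233479.
Posterior ∝ prior × likelihood. Numerator for I: 0.125·0.0967619 = 0.0120952.
Normalizing constant: 0.125·0.0967619 + 0.125·0.00701602 + 0.75·0.0233479 = 0.0304832.
P(I | observation) = 0.0120952 / 0.0304832 = 0.396784.

0.397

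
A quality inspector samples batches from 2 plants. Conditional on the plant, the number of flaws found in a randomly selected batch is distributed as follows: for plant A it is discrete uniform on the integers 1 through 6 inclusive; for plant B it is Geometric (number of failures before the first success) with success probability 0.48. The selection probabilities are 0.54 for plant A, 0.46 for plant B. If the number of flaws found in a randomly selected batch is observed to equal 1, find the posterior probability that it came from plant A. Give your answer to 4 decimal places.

0.4394

Likelihoods P(X=1 | ·): A: 0.166667; B: 0.2496.
Posterior ∝ prior × likelihood. Numerator for A: 0.54·0.166667 = 0.09.
Normalizing constant: 0.54·0.166667 + 0.46·0.2496 = 0.204816.
P(A | observation) = 0.09 / 0.204816 = 0.439419.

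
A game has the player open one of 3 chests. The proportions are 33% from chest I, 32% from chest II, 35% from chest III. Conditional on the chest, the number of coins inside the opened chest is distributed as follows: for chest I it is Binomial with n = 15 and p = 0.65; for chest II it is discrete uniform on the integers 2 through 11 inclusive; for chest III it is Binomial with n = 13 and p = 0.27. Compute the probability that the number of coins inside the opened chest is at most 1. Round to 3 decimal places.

0.034

Conditional on each chest, P(X ≤ 1): I: 4.18094e-06; II: 0; III: 0.0971047.
By total probability, P(X ≤ 1) = 0.33·4.18094e-06 + 0.32·0 + 0.35·0.0971047 = 0.033988.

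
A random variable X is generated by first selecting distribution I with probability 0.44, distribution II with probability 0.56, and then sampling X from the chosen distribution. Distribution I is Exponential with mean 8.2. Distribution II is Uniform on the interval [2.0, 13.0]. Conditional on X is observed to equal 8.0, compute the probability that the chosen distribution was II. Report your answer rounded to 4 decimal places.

0.7157

Likelihoods f(8.0 | ·): I: 0.045971; II: 0.0909091.
Posterior ∝ prior × likelihood. Numerator for II: 0.56·0.0909091 = 0.0509091.
Normalizing constant: 0.44·0.045971 + 0.56·0.0909091 = 0.0711363.
P(II | observation) = 0.0509091 / 0.0711363 = 0.715655.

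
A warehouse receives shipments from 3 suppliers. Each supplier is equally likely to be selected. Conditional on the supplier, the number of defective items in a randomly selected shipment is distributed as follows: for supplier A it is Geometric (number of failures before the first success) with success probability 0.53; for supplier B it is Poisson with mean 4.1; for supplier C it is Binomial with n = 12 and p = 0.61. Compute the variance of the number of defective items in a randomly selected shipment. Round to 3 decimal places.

Per component, A: μ=0.886792, E[X²]=2.45959; B: μ=4.1, E[X²]=20.91; C: μ=7.32, E[X²]=56.4372.
E[X] = 0.333333·0.886792 + 0.333333·4.1 + 0.333333·7.32 = 4.10226.
E[X²] = 0.333333·2.45959 + 0.333333·20.91 + 0.333333·56.4372 = 26.6023.
Var(X) = E[X²] − (E[X])² = 26.6023 − 16.8286 = 9.77369.

9.774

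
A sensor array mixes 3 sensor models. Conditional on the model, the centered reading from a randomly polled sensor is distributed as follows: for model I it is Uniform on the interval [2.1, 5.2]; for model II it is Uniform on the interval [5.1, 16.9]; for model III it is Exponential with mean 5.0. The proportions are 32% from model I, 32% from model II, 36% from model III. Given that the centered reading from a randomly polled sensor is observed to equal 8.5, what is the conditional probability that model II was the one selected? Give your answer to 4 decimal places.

Likelihoods f(8.5 | ·): I: 0; II: 0.0847458; III: 0.0365367.
Posterior ∝ prior × likelihood. Numerator for II: 0.32·0.0847458 = 0.0271186.
Normalizing constant: 0.32·0 + 0.32·0.0847458 + 0.36·0.0365367 = 0.0402719.
P(II | observation) = 0.0271186 / 0.0402719 = 0.673389.

0.6734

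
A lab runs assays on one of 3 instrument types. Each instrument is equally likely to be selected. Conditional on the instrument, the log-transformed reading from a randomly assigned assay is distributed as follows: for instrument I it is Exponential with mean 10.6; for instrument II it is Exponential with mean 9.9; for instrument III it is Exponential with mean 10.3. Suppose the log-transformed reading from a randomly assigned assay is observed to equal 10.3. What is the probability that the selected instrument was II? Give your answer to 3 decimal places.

Likelihoods f(10.3 | ·): I: 0.0357019; II: 0.0356881; III: 0.0357165.
Posterior ∝ prior × likelihood. Numerator for II: 0.333333·0.0356881 = 0.011896.
Normalizing constant: 0.333333·0.0357019 + 0.333333·0.0356881 + 0.333333·0.0357165 = 0.0357021.
P(II | observation) = 0.011896 / 0.0357021 = 0.333202.

0.333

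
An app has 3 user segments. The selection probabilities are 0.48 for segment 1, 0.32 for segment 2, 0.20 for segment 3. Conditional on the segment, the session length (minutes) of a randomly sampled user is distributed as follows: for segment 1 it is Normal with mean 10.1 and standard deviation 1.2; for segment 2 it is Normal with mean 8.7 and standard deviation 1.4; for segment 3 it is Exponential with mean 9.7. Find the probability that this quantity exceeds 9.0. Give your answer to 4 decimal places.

0.6057

Conditional on each segment, P(X > 9.0): 1: 0.820341; 2: 0.415162; 3: 0.395409.
By total probability, P(X > 9.0) = 0.48·0.820341 + 0.32·0.415162 + 0.2·0.395409 = 0.605697.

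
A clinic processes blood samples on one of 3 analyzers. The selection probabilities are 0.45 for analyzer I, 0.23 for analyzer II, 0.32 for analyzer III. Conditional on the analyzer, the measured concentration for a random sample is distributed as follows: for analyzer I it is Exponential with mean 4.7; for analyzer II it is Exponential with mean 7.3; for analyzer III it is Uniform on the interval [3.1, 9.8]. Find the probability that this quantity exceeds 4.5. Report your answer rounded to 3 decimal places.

Conditional on each analyzer, P(X > 4.5): I: 0.383872; II: 0.539864; III: 0.791045.
By total probability, P(X > 4.5) = 0.45·0.383872 + 0.23·0.539864 + 0.32·0.791045 = 0.550045.

0.550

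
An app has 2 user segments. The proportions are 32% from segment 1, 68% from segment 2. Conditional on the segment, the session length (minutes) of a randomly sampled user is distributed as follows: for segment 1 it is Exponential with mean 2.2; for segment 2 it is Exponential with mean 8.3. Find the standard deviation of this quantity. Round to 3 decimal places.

7.516

Per component, 1: μ=2.2, E[X²]=9.68; 2: μ=8.3, E[X²]=137.78.
E[X] = 0.32·2.2 + 0.68·8.3 = 6.348.
E[X²] = 0.32·9.68 + 0.68·137.78 = 96.788.
Var(X) = E[X²] − (E[X])² = 96.788 − 40.2971 = 56.4909.
SD(X) = √56.4909 = 7.51604.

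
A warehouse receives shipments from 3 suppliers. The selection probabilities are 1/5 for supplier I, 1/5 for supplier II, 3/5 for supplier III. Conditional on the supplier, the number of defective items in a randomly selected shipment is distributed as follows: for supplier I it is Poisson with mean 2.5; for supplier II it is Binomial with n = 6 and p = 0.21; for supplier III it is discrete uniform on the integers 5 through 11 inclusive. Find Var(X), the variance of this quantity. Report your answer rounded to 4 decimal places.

12.2419

Per component, I: μ=2.5, E[X²]=8.75; II: μ=1.26, E[X²]=2.583; III: μ=8, E[X²]=68.
E[X] = 0.2·2.5 + 0.2·1.26 + 0.6·8 = 5.552.
E[X²] = 0.2·8.75 + 0.2·2.583 + 0.6·68 = 43.0666.
Var(X) = E[X²] − (E[X])² = 43.0666 − 30.8247 = 12.2419.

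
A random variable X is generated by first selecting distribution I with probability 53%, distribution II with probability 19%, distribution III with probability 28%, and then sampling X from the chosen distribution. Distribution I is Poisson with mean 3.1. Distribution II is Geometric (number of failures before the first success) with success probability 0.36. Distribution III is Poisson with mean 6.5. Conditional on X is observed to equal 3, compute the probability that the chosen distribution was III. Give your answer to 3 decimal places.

Likelihoods P(X=3 | ·): I: 0.223677; II: 0.0943718; III: 0.0688137.
Posterior ∝ prior × likelihood. Numerator for III: 0.28·0.0688137 = 0.0192678.
Normalizing constant: 0.53·0.223677 + 0.19·0.0943718 + 0.28·0.0688137 = 0.155747.
P(III | observation) = 0.0192678 / 0.155747 = 0.123712.

0.124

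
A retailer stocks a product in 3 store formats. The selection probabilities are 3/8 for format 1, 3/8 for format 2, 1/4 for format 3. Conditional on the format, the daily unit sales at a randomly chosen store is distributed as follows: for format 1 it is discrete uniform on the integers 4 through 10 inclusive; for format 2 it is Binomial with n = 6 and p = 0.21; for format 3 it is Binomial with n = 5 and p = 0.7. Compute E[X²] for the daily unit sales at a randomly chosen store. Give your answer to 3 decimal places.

For each component E[X²] = Var + (mean)², giving 1: 53; 2: 2.583; 3: 13.3.
Overall E[X²] = 0.375·53 + 0.375·2.583 + 0.25·13.3 = 24.1686.

24.169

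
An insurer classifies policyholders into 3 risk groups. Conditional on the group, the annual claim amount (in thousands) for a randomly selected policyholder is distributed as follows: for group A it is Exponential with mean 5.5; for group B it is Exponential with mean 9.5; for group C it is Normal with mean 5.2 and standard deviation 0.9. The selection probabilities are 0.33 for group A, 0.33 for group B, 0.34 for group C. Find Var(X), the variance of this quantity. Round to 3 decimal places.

43.867

Per component, A: μ=5.5, E[X²]=60.5; B: μ=9.5, E[X²]=180.5; C: μ=5.2, E[X²]=27.85.
E[X] = 0.33·5.5 + 0.33·9.5 + 0.34·5.2 = 6.718.
E[X²] = 0.33·60.5 + 0.33·180.5 + 0.34·27.85 = 88.999.
Var(X) = E[X²] − (E[X])² = 88.999 − 45.1315 = 43.8675.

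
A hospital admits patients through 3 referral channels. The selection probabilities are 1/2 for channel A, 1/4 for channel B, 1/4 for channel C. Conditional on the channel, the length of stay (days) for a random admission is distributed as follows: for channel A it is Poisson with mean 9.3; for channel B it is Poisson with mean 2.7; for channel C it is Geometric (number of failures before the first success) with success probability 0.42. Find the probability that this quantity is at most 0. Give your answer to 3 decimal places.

0.122

Conditional on each channel, P(X ≤ 0): A: 9.14242e-05; B: 0.0672055; C: 0.42.
By total probability, P(X ≤ 0) = 0.5·9.14242e-05 + 0.25·0.0672055 + 0.25·0.42 = 0.121847.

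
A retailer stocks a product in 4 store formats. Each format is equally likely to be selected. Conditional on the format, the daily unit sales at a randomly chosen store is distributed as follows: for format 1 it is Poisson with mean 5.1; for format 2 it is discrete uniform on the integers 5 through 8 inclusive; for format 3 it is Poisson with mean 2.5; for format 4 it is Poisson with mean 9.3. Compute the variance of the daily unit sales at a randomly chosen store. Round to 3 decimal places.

Per component, 1: μ=5.1, E[X²]=31.11; 2: μ=6.5, E[X²]=43.5; 3: μ=2.5, E[X²]=8.75; 4: μ=9.3, E[X²]=95.79.
E[X] = 0.25·5.1 + 0.25·6.5 + 0.25·2.5 + 0.25·9.3 = 5.85.
E[X²] = 0.25·31.11 + 0.25·43.5 + 0.25·8.75 + 0.25·95.79 = 44.7875.
Var(X) = E[X²] − (E[X])² = 44.7875 − 34.2225 = 10.565.

10.565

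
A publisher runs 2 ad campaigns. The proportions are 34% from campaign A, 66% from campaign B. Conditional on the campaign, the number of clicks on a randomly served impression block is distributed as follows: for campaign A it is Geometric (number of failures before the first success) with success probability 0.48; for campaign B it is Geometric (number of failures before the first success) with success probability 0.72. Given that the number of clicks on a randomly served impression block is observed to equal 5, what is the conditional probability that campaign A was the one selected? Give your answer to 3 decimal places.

0.884

Likelihoods P(X=5 | ·): A: 0.0182498; B: 0.00123915.
Posterior ∝ prior × likelihood. Numerator for A: 0.34·0.0182498 = 0.00620493.
Normalizing constant: 0.34·0.0182498 + 0.66·0.00123915 = 0.00702277.
P(A | observation) = 0.00620493 / 0.00702277 = 0.883545.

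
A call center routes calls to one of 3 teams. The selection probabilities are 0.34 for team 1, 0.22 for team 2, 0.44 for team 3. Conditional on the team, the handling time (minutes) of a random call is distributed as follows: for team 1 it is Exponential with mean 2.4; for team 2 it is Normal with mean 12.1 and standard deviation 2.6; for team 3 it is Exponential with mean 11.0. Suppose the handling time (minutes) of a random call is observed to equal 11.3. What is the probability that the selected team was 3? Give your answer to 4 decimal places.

Likelihoods f(11.3 | ·): 1: 0.00375825; 2: 0.146345; 3: 0.0325438.
Posterior ∝ prior × likelihood. Numerator for 3: 0.44·0.0325438 = 0.0143193.
Normalizing constant: 0.34·0.00375825 + 0.22·0.146345 + 0.44·0.0325438 = 0.047793.
P(3 | observation) = 0.0143193 / 0.047793 = 0.29961.

0.2996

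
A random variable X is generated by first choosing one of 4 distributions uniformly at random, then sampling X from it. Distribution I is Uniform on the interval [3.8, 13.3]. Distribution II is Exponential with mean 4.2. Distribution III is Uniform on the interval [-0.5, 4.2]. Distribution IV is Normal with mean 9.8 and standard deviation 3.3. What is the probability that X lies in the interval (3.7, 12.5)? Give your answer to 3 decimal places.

0.537

Conditional on each component, P(3.7 < X < 12.5): I: 0.915789; II: 0.363401; III: 0.106383; IV: 0.761107.
By total probability, P(3.7 < X < 12.5) = 0.25·0.915789 + 0.25·0.363401 + 0.25·0.106383 + 0.25·0.761107 = 0.53667.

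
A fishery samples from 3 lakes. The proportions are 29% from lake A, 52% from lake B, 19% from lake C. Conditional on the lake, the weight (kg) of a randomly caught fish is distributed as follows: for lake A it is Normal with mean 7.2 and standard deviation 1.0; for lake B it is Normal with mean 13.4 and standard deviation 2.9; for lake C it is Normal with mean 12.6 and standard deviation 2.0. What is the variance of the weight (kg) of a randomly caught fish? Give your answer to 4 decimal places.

12.8899

Per component, A: μ=7.2, E[X²]=52.84; B: μ=13.4, E[X²]=187.97; C: μ=12.6, E[X²]=162.76.
E[X] = 0.29·7.2 + 0.52·13.4 + 0.19·12.6 = 11.45.
E[X²] = 0.29·52.84 + 0.52·187.97 + 0.19·162.76 = 143.992.
Var(X) = E[X²] − (E[X])² = 143.992 − 131.103 = 12.8899.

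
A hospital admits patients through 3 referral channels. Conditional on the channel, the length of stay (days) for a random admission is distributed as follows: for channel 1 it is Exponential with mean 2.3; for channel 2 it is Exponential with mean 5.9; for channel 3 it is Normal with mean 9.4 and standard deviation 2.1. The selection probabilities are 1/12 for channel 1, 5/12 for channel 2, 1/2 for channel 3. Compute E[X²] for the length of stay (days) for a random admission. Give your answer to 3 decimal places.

76.275

For each component E[X²] = Var + (mean)², giving 1: 10.58; 2: 69.62; 3: 92.77.
Overall E[X²] = 0.0833333·10.58 + 0.416667·69.62 + 0.5·92.77 = 76.275.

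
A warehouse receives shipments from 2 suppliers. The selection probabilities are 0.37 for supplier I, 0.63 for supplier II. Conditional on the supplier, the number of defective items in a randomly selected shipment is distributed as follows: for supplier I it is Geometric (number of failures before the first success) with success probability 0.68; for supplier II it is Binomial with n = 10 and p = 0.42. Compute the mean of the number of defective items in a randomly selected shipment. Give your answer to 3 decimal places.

Component means — I: 0.470588; II: 4.2.
E[X] = 0.37·0.470588 + 0.63·4.2 = 2.82012.

2.820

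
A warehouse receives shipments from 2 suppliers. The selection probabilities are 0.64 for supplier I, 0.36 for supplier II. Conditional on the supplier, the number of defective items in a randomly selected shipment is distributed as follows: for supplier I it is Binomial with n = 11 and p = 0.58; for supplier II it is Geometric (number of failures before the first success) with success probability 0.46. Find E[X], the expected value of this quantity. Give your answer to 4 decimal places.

Component means — I: 6.38; II: 1.17391.
E[X] = 0.64·6.38 + 0.36·1.17391 = 4.50581.

4.5058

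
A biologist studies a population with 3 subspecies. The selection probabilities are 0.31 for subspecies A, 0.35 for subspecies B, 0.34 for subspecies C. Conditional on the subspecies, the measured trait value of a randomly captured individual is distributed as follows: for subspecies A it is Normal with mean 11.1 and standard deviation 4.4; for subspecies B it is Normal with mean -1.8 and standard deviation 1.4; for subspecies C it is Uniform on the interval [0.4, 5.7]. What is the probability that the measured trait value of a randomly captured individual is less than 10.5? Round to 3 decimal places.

Conditional on each subspecies, P(X < 10.5): A: 0.445767; B: 1; C: 1.
By total probability, P(X < 10.5) = 0.31·0.445767 + 0.35·1 + 0.34·1 = 0.828188.

0.828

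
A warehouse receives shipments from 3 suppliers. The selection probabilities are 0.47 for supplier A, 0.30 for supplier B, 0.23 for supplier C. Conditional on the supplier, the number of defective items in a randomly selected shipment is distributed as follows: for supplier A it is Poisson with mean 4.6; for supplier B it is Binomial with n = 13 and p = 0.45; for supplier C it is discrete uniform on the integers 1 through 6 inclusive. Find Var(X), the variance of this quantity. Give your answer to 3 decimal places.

Per component, A: μ=4.6, E[X²]=25.76; B: μ=5.85, E[X²]=37.44; C: μ=3.5, E[X²]=15.1667.
E[X] = 0.47·4.6 + 0.3·5.85 + 0.23·3.5 = 4.722.
E[X²] = 0.47·25.76 + 0.3·37.44 + 0.23·15.1667 = 26.8275.
Var(X) = E[X²] − (E[X])² = 26.8275 − 22.2973 = 4.53025.

4.530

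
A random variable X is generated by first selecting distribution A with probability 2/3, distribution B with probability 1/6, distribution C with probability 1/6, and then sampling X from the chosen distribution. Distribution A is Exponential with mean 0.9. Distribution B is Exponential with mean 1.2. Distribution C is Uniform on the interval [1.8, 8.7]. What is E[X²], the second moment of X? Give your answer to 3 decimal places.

6.815

For each component E[X²] = Var + (mean)², giving A: 1.62; B: 2.88; C: 31.53.
Overall E[X²] = 0.666667·1.62 + 0.166667·2.88 + 0.166667·31.53 = 6.815.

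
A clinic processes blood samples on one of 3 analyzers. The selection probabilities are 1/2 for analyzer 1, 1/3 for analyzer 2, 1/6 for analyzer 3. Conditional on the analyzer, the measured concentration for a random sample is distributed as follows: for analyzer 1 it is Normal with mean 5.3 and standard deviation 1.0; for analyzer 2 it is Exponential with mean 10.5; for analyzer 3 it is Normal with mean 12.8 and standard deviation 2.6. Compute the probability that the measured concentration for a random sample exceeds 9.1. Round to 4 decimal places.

0.2939

Conditional on each analyzer, P(X > 9.1): 1: 7.2348e-05; 2: 0.42035; 3: 0.922643.
By total probability, P(X > 9.1) = 0.5·7.2348e-05 + 0.333333·0.42035 + 0.166667·0.922643 = 0.293927.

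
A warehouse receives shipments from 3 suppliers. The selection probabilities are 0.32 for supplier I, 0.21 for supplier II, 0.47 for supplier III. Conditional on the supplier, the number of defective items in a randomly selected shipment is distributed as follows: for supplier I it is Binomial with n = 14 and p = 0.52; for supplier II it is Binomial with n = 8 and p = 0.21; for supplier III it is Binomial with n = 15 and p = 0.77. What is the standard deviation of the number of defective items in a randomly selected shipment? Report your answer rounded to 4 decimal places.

Per component, I: μ=7.28, E[X²]=56.4928; II: μ=1.68, E[X²]=4.1496; III: μ=11.55, E[X²]=136.059.
E[X] = 0.32·7.28 + 0.21·1.68 + 0.47·11.55 = 8.1109.
E[X²] = 0.32·56.4928 + 0.21·4.1496 + 0.47·136.059 = 82.8968.
Var(X) = E[X²] − (E[X])² = 82.8968 − 65.7867 = 17.1101.
SD(X) = √17.1101 = 4.13644.

4.1364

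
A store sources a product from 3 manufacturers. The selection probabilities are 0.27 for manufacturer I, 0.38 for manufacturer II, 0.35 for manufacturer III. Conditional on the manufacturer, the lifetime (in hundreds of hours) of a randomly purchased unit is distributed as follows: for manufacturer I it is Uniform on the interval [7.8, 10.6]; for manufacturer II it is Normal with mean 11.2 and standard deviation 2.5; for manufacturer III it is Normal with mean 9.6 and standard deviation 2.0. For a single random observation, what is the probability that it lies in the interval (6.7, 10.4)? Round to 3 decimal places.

Conditional on each manufacturer, P(6.7 < X < 10.4): I: 0.928571; II: 0.338554; III: 0.581892.
By total probability, P(6.7 < X < 10.4) = 0.27·0.928571 + 0.38·0.338554 + 0.35·0.581892 = 0.583027.

0.583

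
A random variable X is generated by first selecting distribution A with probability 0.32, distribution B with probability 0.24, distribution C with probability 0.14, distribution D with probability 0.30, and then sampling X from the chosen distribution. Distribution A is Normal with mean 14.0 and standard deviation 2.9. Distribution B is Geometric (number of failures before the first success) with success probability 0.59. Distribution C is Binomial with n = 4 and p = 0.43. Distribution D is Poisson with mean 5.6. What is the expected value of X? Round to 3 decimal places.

Component means — A: 14; B: 0.694915; C: 1.72; D: 5.6.
E[X] = 0.32·14 + 0.24·0.694915 + 0.14·1.72 + 0.3·5.6 = 6.56758.

6.568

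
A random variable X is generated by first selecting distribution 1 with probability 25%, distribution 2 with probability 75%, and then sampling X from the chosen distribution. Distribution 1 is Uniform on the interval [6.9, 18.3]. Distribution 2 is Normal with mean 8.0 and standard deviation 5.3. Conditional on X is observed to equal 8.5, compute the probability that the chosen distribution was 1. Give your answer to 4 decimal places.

0.2807

Likelihoods f(8.5 | ·): 1: 0.0877193; 2: 0.0749379.
Posterior ∝ prior × likelihood. Numerator for 1: 0.25·0.0877193 = 0.0219298.
Normalizing constant: 0.25·0.0877193 + 0.75·0.0749379 = 0.0781333.
P(1 | observation) = 0.0219298 / 0.0781333 = 0.280672.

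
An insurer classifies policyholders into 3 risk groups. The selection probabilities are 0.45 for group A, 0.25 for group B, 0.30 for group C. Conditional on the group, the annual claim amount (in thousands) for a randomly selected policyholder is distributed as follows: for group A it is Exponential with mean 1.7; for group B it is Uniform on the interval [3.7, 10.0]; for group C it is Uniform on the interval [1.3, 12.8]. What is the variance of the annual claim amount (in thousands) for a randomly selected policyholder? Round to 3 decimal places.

Per component, A: μ=1.7, E[X²]=5.78; B: μ=6.85, E[X²]=50.23; C: μ=7.05, E[X²]=60.7233.
E[X] = 0.45·1.7 + 0.25·6.85 + 0.3·7.05 = 4.5925.
E[X²] = 0.45·5.78 + 0.25·50.23 + 0.3·60.7233 = 33.3755.
Var(X) = E[X²] − (E[X])² = 33.3755 − 21.0911 = 12.2844.

12.284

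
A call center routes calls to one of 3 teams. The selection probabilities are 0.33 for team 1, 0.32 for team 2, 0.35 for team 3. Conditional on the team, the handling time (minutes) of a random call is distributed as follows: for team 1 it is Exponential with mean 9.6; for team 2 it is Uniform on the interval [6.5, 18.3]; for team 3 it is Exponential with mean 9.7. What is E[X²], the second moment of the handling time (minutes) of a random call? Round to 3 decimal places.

179.605

For each component E[X²] = Var + (mean)², giving 1: 184.32; 2: 165.363; 3: 188.18.
Overall E[X²] = 0.33·184.32 + 0.32·165.363 + 0.35·188.18 = 179.605.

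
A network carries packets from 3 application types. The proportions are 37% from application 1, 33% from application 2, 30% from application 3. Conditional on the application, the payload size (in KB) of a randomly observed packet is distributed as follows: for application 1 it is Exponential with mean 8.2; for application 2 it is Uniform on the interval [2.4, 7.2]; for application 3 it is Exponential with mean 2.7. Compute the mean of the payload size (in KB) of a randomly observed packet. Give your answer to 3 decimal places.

5.428

Component means — 1: 8.2; 2: 4.8; 3: 2.7.
E[X] = 0.37·8.2 + 0.33·4.8 + 0.3·2.7 = 5.428.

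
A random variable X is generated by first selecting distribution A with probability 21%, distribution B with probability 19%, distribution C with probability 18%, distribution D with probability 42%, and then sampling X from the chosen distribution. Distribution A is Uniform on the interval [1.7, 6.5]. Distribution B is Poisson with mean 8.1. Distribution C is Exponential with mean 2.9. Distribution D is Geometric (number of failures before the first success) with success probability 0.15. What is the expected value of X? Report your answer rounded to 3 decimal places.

5.302

Component means — A: 4.1; B: 8.1; C: 2.9; D: 5.66667.
E[X] = 0.21·4.1 + 0.19·8.1 + 0.18·2.9 + 0.42·5.66667 = 5.302.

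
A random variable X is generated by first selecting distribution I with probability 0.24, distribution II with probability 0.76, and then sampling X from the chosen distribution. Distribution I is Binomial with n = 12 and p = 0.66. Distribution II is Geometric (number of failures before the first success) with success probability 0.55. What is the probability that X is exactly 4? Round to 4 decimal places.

0.0212

Conditional on each component, P(X = 4): I: 0.0167731; II: 0.0225534.
By total probability, P(X = 4) = 0.24·0.0167731 + 0.76·0.0225534 = 0.0211661.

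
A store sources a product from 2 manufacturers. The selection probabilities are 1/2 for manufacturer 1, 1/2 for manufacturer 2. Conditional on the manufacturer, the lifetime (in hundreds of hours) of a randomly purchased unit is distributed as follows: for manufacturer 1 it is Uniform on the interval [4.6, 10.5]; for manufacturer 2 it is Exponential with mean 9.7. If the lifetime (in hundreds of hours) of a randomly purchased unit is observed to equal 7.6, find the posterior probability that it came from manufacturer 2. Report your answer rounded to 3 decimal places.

0.217

Likelihoods f(7.6 | ·): 1: 0.169492; 2: 0.047093.
Posterior ∝ prior × likelihood. Numerator for 2: 0.5·0.047093 = 0.0235465.
Normalizing constant: 0.5·0.169492 + 0.5·0.047093 = 0.108292.
P(2 | observation) = 0.0235465 / 0.108292 = 0.217435.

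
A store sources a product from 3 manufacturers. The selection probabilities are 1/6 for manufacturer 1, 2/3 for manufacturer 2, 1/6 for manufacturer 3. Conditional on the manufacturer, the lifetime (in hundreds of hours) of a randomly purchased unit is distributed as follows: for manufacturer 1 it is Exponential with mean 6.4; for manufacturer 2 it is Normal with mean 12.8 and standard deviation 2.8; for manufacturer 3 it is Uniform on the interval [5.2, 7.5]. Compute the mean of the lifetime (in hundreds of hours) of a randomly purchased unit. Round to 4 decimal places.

Component means — 1: 6.4; 2: 12.8; 3: 6.35.
E[X] = 0.166667·6.4 + 0.666667·12.8 + 0.166667·6.35 = 10.6583.

10.6583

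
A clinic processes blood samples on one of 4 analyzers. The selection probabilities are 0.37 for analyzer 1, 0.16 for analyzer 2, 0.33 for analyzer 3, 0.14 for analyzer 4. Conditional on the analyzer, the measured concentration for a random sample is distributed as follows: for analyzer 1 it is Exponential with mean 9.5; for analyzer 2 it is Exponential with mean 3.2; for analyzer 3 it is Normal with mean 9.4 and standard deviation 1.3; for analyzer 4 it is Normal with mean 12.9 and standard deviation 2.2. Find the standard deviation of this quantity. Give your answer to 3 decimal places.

6.627

Per component, 1: μ=9.5, E[X²]=180.5; 2: μ=3.2, E[X²]=20.48; 3: μ=9.4, E[X²]=90.05; 4: μ=12.9, E[X²]=171.25.
E[X] = 0.37·9.5 + 0.16·3.2 + 0.33·9.4 + 0.14·12.9 = 8.935.
E[X²] = 0.37·180.5 + 0.16·20.48 + 0.33·90.05 + 0.14·171.25 = 123.753.
Var(X) = E[X²] − (E[X])² = 123.753 − 79.8342 = 43.9191.
SD(X) = √43.9191 = 6.62715.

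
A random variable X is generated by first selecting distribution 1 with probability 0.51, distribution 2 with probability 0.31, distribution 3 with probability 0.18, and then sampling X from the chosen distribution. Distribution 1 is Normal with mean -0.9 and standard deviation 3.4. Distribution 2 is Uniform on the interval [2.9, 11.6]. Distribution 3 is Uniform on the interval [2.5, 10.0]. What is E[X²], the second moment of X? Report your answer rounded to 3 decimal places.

32.433

For each component E[X²] = Var + (mean)², giving 1: 12.37; 2: 58.87; 3: 43.75.
Overall E[X²] = 0.51·12.37 + 0.31·58.87 + 0.18·43.75 = 32.4334.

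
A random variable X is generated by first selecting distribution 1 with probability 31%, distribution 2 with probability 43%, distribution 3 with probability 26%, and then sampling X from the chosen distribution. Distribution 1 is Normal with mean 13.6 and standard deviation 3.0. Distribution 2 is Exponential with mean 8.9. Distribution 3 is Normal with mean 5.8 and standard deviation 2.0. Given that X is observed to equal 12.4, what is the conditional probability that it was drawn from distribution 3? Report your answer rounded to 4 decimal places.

Likelihoods f(12.4 | ·): 1: 0.122757; 2: 0.0278949; 3: 0.000861284.
Posterior ∝ prior × likelihood. Numerator for 3: 0.26·0.000861284 = 0.000223934.
Normalizing constant: 0.31·0.122757 + 0.43·0.0278949 + 0.26·0.000861284 = 0.0502733.
P(3 | observation) = 0.000223934 / 0.0502733 = 0.00445433.

0.0045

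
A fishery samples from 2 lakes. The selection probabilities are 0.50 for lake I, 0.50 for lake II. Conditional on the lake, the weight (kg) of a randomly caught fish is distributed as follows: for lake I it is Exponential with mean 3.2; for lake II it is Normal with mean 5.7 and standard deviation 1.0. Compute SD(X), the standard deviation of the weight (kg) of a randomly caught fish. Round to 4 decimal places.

Per component, I: μ=3.2, E[X²]=20.48; II: μ=5.7, E[X²]=33.49.
E[X] = 0.5·3.2 + 0.5·5.7 = 4.45.
E[X²] = 0.5·20.48 + 0.5·33.49 = 26.985.
Var(X) = E[X²] − (E[X])² = 26.985 − 19.8025 = 7.1825.
SD(X) = √7.1825 = 2.68002.

2.6800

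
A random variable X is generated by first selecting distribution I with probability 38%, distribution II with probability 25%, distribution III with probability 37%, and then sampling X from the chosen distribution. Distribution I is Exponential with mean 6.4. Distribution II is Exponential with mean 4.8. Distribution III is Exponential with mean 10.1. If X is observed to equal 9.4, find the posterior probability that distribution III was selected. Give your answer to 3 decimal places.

0.407

Likelihoods f(9.4 | ·): I: 0.0359708; II: 0.0293945; III: 0.0390377.
Posterior ∝ prior × likelihood. Numerator for III: 0.37·0.0390377 = 0.0144439.
Normalizing constant: 0.38·0.0359708 + 0.25·0.0293945 + 0.37·0.0390377 = 0.0354614.
P(III | observation) = 0.0144439 / 0.0354614 = 0.407314.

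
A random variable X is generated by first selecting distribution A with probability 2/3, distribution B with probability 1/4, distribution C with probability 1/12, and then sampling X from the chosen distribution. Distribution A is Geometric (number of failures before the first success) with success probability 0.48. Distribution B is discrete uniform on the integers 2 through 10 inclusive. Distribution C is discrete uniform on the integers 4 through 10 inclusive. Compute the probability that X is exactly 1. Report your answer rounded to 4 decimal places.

0.1664

Conditional on each component, P(X = 1): A: 0.2496; B: 0; C: 0.
By total probability, P(X = 1) = 0.666667·0.2496 + 0.25·0 + 0.0833333·0 = 0.1664.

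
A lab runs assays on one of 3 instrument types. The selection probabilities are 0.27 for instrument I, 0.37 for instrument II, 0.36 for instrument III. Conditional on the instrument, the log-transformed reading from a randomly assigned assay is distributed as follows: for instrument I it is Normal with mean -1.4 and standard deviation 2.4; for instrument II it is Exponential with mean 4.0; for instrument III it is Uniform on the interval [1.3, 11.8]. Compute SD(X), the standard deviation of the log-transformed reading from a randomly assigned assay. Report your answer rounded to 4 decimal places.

Per component, I: μ=-1.4, E[X²]=7.72; II: μ=4, E[X²]=32; III: μ=6.55, E[X²]=52.09.
E[X] = 0.27·-1.4 + 0.37·4 + 0.36·6.55 = 3.46.
E[X²] = 0.27·7.72 + 0.37·32 + 0.36·52.09 = 32.6768.
Var(X) = E[X²] − (E[X])² = 32.6768 − 11.9716 = 20.7052.
SD(X) = √20.7052 = 4.5503.

4.5503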